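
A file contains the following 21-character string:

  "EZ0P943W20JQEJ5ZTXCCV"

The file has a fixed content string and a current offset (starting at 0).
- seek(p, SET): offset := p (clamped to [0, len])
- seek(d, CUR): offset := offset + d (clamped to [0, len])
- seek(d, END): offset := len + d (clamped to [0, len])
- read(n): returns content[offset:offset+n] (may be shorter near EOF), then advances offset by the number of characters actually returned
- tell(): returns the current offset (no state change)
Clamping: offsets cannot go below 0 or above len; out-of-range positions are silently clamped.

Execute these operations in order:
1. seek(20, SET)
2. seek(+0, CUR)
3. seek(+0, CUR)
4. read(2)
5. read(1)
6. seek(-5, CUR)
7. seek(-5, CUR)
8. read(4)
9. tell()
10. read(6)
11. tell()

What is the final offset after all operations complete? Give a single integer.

After 1 (seek(20, SET)): offset=20
After 2 (seek(+0, CUR)): offset=20
After 3 (seek(+0, CUR)): offset=20
After 4 (read(2)): returned 'V', offset=21
After 5 (read(1)): returned '', offset=21
After 6 (seek(-5, CUR)): offset=16
After 7 (seek(-5, CUR)): offset=11
After 8 (read(4)): returned 'QEJ5', offset=15
After 9 (tell()): offset=15
After 10 (read(6)): returned 'ZTXCCV', offset=21
After 11 (tell()): offset=21

Answer: 21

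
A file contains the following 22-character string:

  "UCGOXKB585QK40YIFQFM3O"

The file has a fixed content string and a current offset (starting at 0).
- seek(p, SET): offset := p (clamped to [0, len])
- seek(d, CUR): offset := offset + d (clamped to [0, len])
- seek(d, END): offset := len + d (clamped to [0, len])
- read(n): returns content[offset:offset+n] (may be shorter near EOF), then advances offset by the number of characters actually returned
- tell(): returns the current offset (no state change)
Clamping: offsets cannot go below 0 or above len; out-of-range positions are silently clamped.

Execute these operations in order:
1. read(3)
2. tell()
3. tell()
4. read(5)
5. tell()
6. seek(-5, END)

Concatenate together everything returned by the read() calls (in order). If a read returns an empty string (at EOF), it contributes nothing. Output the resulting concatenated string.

Answer: UCGOXKB5

Derivation:
After 1 (read(3)): returned 'UCG', offset=3
After 2 (tell()): offset=3
After 3 (tell()): offset=3
After 4 (read(5)): returned 'OXKB5', offset=8
After 5 (tell()): offset=8
After 6 (seek(-5, END)): offset=17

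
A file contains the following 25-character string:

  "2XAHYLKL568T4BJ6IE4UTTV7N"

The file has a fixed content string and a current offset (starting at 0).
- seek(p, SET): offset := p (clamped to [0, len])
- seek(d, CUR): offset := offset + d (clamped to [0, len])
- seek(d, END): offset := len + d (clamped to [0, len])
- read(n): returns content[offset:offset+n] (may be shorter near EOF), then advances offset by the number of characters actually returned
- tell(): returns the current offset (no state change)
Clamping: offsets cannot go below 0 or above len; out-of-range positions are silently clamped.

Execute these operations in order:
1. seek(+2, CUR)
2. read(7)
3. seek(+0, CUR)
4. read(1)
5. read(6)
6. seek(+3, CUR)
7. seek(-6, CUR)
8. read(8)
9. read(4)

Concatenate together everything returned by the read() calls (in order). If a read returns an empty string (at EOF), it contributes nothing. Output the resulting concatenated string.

After 1 (seek(+2, CUR)): offset=2
After 2 (read(7)): returned 'AHYLKL5', offset=9
After 3 (seek(+0, CUR)): offset=9
After 4 (read(1)): returned '6', offset=10
After 5 (read(6)): returned '8T4BJ6', offset=16
After 6 (seek(+3, CUR)): offset=19
After 7 (seek(-6, CUR)): offset=13
After 8 (read(8)): returned 'BJ6IE4UT', offset=21
After 9 (read(4)): returned 'TV7N', offset=25

Answer: AHYLKL568T4BJ6BJ6IE4UTTV7N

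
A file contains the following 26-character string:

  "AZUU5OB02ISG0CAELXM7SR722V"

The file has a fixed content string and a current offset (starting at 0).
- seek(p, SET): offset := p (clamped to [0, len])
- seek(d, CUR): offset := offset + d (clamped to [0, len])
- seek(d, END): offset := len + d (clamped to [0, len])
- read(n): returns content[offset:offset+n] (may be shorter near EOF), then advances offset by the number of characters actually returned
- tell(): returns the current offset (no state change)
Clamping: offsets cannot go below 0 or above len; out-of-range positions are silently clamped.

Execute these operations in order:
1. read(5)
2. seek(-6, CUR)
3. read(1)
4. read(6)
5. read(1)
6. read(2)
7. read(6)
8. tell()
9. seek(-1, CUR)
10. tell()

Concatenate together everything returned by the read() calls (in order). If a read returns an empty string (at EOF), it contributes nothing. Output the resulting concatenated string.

Answer: AZUU5AZUU5OB02ISG0CAE

Derivation:
After 1 (read(5)): returned 'AZUU5', offset=5
After 2 (seek(-6, CUR)): offset=0
After 3 (read(1)): returned 'A', offset=1
After 4 (read(6)): returned 'ZUU5OB', offset=7
After 5 (read(1)): returned '0', offset=8
After 6 (read(2)): returned '2I', offset=10
After 7 (read(6)): returned 'SG0CAE', offset=16
After 8 (tell()): offset=16
After 9 (seek(-1, CUR)): offset=15
After 10 (tell()): offset=15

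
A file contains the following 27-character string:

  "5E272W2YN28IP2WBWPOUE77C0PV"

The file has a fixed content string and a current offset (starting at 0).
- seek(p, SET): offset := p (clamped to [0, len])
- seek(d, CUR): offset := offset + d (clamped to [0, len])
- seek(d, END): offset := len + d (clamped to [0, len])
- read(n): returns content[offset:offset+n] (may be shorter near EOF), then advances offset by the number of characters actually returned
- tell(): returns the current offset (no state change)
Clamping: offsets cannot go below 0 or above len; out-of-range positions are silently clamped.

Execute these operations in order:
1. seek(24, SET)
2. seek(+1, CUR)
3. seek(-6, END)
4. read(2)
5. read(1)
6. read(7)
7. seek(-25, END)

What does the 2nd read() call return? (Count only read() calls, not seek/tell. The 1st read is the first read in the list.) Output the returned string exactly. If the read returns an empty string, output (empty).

Answer: C

Derivation:
After 1 (seek(24, SET)): offset=24
After 2 (seek(+1, CUR)): offset=25
After 3 (seek(-6, END)): offset=21
After 4 (read(2)): returned '77', offset=23
After 5 (read(1)): returned 'C', offset=24
After 6 (read(7)): returned '0PV', offset=27
After 7 (seek(-25, END)): offset=2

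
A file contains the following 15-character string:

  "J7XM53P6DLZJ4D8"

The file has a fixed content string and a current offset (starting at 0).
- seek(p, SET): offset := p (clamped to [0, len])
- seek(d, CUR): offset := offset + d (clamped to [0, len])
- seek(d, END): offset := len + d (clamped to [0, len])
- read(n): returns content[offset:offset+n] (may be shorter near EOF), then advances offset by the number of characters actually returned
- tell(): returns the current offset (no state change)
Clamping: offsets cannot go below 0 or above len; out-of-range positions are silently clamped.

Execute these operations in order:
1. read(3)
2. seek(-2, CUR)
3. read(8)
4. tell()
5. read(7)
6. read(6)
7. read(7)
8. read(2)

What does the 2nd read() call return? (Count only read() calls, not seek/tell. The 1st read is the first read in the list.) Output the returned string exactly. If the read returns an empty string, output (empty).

Answer: 7XM53P6D

Derivation:
After 1 (read(3)): returned 'J7X', offset=3
After 2 (seek(-2, CUR)): offset=1
After 3 (read(8)): returned '7XM53P6D', offset=9
After 4 (tell()): offset=9
After 5 (read(7)): returned 'LZJ4D8', offset=15
After 6 (read(6)): returned '', offset=15
After 7 (read(7)): returned '', offset=15
After 8 (read(2)): returned '', offset=15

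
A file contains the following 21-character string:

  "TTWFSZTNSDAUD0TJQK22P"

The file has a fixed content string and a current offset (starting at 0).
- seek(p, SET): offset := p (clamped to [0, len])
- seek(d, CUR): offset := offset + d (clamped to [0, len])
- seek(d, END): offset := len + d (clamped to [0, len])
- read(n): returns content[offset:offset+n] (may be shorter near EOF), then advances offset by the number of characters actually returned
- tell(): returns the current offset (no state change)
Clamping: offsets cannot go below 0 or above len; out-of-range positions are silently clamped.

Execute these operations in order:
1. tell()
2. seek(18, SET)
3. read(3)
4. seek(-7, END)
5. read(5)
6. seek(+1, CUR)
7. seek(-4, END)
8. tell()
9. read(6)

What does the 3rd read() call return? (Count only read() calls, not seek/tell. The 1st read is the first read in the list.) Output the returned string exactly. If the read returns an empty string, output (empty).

After 1 (tell()): offset=0
After 2 (seek(18, SET)): offset=18
After 3 (read(3)): returned '22P', offset=21
After 4 (seek(-7, END)): offset=14
After 5 (read(5)): returned 'TJQK2', offset=19
After 6 (seek(+1, CUR)): offset=20
After 7 (seek(-4, END)): offset=17
After 8 (tell()): offset=17
After 9 (read(6)): returned 'K22P', offset=21

Answer: K22P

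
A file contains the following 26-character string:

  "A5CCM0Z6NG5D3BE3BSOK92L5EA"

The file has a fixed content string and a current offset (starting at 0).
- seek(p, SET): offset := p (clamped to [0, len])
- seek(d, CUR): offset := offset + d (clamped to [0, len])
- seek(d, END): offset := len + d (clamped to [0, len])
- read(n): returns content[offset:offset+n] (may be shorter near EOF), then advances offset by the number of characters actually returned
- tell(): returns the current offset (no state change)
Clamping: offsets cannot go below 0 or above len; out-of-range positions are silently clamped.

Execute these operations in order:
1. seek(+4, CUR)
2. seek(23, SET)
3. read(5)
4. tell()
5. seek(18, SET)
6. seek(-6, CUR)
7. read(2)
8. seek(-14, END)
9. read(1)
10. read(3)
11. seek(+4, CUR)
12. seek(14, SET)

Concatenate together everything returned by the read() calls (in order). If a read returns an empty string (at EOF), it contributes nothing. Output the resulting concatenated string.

Answer: 5EA3B3BE3

Derivation:
After 1 (seek(+4, CUR)): offset=4
After 2 (seek(23, SET)): offset=23
After 3 (read(5)): returned '5EA', offset=26
After 4 (tell()): offset=26
After 5 (seek(18, SET)): offset=18
After 6 (seek(-6, CUR)): offset=12
After 7 (read(2)): returned '3B', offset=14
After 8 (seek(-14, END)): offset=12
After 9 (read(1)): returned '3', offset=13
After 10 (read(3)): returned 'BE3', offset=16
After 11 (seek(+4, CUR)): offset=20
After 12 (seek(14, SET)): offset=14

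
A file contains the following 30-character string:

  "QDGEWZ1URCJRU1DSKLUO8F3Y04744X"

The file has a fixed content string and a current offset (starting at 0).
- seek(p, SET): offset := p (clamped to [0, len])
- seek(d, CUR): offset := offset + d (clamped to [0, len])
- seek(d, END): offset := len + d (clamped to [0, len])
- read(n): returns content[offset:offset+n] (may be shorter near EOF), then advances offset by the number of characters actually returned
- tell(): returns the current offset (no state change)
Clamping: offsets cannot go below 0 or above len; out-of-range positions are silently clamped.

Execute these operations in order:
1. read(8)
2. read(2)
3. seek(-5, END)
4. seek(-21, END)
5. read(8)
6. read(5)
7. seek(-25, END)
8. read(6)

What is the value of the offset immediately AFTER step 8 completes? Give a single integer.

Answer: 11

Derivation:
After 1 (read(8)): returned 'QDGEWZ1U', offset=8
After 2 (read(2)): returned 'RC', offset=10
After 3 (seek(-5, END)): offset=25
After 4 (seek(-21, END)): offset=9
After 5 (read(8)): returned 'CJRU1DSK', offset=17
After 6 (read(5)): returned 'LUO8F', offset=22
After 7 (seek(-25, END)): offset=5
After 8 (read(6)): returned 'Z1URCJ', offset=11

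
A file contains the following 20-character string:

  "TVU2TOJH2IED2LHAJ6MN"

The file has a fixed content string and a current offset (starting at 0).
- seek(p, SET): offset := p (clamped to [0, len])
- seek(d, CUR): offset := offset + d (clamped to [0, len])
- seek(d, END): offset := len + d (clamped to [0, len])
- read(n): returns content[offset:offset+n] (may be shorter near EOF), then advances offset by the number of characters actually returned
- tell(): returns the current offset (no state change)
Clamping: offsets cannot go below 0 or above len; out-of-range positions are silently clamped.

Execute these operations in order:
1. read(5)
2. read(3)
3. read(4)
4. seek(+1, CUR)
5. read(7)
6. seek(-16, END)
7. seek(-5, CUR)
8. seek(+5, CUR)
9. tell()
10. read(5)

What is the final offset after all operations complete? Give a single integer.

After 1 (read(5)): returned 'TVU2T', offset=5
After 2 (read(3)): returned 'OJH', offset=8
After 3 (read(4)): returned '2IED', offset=12
After 4 (seek(+1, CUR)): offset=13
After 5 (read(7)): returned 'LHAJ6MN', offset=20
After 6 (seek(-16, END)): offset=4
After 7 (seek(-5, CUR)): offset=0
After 8 (seek(+5, CUR)): offset=5
After 9 (tell()): offset=5
After 10 (read(5)): returned 'OJH2I', offset=10

Answer: 10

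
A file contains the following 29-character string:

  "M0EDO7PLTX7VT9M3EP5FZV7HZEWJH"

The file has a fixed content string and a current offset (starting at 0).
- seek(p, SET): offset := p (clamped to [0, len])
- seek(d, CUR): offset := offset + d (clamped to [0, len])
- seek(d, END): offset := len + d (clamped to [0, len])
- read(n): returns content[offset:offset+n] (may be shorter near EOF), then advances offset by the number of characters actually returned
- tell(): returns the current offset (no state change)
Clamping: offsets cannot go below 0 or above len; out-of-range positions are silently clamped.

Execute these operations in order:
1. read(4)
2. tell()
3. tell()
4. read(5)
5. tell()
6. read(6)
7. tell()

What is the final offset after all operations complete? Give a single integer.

After 1 (read(4)): returned 'M0ED', offset=4
After 2 (tell()): offset=4
After 3 (tell()): offset=4
After 4 (read(5)): returned 'O7PLT', offset=9
After 5 (tell()): offset=9
After 6 (read(6)): returned 'X7VT9M', offset=15
After 7 (tell()): offset=15

Answer: 15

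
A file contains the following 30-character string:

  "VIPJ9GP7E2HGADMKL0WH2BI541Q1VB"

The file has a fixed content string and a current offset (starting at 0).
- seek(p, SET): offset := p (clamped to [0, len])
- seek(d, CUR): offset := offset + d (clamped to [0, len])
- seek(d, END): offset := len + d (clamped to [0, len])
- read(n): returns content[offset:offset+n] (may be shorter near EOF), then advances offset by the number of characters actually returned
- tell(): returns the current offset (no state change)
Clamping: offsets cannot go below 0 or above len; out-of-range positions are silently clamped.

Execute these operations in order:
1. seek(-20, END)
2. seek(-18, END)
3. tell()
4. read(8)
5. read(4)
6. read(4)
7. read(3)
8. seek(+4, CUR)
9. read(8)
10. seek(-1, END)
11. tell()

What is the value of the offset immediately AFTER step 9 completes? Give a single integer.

After 1 (seek(-20, END)): offset=10
After 2 (seek(-18, END)): offset=12
After 3 (tell()): offset=12
After 4 (read(8)): returned 'ADMKL0WH', offset=20
After 5 (read(4)): returned '2BI5', offset=24
After 6 (read(4)): returned '41Q1', offset=28
After 7 (read(3)): returned 'VB', offset=30
After 8 (seek(+4, CUR)): offset=30
After 9 (read(8)): returned '', offset=30

Answer: 30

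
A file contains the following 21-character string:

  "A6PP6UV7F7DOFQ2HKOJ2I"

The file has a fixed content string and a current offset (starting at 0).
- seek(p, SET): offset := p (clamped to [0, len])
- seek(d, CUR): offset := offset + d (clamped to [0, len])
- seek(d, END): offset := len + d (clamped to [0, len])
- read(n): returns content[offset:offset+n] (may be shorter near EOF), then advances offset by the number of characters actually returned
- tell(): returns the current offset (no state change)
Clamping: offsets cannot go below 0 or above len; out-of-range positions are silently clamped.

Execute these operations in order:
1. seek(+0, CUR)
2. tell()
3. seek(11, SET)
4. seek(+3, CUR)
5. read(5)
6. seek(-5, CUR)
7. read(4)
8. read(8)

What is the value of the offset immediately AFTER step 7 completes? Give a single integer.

Answer: 18

Derivation:
After 1 (seek(+0, CUR)): offset=0
After 2 (tell()): offset=0
After 3 (seek(11, SET)): offset=11
After 4 (seek(+3, CUR)): offset=14
After 5 (read(5)): returned '2HKOJ', offset=19
After 6 (seek(-5, CUR)): offset=14
After 7 (read(4)): returned '2HKO', offset=18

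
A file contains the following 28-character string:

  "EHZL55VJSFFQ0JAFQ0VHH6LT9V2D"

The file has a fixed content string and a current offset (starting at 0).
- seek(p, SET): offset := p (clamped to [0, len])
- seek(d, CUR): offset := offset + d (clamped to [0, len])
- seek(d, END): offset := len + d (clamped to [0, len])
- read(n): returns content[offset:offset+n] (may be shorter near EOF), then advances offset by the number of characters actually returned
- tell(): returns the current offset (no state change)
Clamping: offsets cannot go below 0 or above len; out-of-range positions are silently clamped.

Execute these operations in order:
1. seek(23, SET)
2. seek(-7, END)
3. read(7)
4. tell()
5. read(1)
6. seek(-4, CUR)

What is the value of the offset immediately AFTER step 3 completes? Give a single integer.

Answer: 28

Derivation:
After 1 (seek(23, SET)): offset=23
After 2 (seek(-7, END)): offset=21
After 3 (read(7)): returned '6LT9V2D', offset=28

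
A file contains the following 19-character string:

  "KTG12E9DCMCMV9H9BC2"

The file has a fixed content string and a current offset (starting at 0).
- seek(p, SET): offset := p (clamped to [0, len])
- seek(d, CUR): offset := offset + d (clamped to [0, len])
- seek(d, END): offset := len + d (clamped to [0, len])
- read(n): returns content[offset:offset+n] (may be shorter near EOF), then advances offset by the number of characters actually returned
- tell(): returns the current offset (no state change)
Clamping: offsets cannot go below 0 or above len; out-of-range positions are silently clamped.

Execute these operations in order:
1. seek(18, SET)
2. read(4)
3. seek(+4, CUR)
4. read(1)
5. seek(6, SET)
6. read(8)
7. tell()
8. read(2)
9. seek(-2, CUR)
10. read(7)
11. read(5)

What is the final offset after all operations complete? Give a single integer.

After 1 (seek(18, SET)): offset=18
After 2 (read(4)): returned '2', offset=19
After 3 (seek(+4, CUR)): offset=19
After 4 (read(1)): returned '', offset=19
After 5 (seek(6, SET)): offset=6
After 6 (read(8)): returned '9DCMCMV9', offset=14
After 7 (tell()): offset=14
After 8 (read(2)): returned 'H9', offset=16
After 9 (seek(-2, CUR)): offset=14
After 10 (read(7)): returned 'H9BC2', offset=19
After 11 (read(5)): returned '', offset=19

Answer: 19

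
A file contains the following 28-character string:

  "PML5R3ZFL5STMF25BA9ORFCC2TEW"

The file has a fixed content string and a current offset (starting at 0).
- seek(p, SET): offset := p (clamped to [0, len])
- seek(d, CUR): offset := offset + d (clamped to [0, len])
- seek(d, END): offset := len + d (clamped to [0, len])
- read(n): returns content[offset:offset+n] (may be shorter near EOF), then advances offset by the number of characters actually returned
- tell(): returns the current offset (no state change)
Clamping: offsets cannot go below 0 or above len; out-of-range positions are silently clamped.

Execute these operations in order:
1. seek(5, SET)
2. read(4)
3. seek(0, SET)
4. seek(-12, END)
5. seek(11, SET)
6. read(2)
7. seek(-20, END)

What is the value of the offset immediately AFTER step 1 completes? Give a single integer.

After 1 (seek(5, SET)): offset=5

Answer: 5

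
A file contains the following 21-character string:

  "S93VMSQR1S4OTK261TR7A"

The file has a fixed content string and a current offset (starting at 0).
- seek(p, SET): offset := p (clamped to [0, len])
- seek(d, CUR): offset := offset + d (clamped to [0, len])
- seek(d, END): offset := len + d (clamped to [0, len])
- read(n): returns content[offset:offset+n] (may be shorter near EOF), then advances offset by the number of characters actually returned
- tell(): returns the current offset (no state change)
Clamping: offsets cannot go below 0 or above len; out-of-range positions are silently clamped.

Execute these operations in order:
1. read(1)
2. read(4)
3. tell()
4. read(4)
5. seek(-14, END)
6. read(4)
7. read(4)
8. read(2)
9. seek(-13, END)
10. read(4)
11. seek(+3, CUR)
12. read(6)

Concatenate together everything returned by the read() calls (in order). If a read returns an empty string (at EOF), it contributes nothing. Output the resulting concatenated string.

Answer: S93VMSQR1R1S4OTK2611S4O61TR7A

Derivation:
After 1 (read(1)): returned 'S', offset=1
After 2 (read(4)): returned '93VM', offset=5
After 3 (tell()): offset=5
After 4 (read(4)): returned 'SQR1', offset=9
After 5 (seek(-14, END)): offset=7
After 6 (read(4)): returned 'R1S4', offset=11
After 7 (read(4)): returned 'OTK2', offset=15
After 8 (read(2)): returned '61', offset=17
After 9 (seek(-13, END)): offset=8
After 10 (read(4)): returned '1S4O', offset=12
After 11 (seek(+3, CUR)): offset=15
After 12 (read(6)): returned '61TR7A', offset=21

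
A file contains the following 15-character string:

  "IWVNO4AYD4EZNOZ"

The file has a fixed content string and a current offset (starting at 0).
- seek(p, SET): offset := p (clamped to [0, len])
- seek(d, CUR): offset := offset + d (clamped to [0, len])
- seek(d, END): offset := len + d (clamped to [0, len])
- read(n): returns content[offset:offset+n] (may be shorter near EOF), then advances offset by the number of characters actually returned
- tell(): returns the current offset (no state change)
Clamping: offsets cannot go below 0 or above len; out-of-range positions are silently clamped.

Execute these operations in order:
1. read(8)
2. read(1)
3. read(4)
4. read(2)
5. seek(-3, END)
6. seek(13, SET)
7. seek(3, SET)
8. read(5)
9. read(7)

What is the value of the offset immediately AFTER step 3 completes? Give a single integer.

After 1 (read(8)): returned 'IWVNO4AY', offset=8
After 2 (read(1)): returned 'D', offset=9
After 3 (read(4)): returned '4EZN', offset=13

Answer: 13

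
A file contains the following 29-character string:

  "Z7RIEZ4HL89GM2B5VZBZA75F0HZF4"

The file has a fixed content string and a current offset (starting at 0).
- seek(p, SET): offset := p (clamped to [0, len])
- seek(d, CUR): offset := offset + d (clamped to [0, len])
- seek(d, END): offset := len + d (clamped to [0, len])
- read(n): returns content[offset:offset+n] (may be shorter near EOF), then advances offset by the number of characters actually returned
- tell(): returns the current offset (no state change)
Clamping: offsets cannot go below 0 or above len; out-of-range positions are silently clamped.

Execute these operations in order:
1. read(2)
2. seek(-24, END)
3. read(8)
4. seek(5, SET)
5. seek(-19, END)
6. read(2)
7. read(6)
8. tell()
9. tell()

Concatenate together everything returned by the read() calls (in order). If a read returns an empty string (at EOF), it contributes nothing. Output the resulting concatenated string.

Answer: Z7Z4HL89GM9GM2B5VZ

Derivation:
After 1 (read(2)): returned 'Z7', offset=2
After 2 (seek(-24, END)): offset=5
After 3 (read(8)): returned 'Z4HL89GM', offset=13
After 4 (seek(5, SET)): offset=5
After 5 (seek(-19, END)): offset=10
After 6 (read(2)): returned '9G', offset=12
After 7 (read(6)): returned 'M2B5VZ', offset=18
After 8 (tell()): offset=18
After 9 (tell()): offset=18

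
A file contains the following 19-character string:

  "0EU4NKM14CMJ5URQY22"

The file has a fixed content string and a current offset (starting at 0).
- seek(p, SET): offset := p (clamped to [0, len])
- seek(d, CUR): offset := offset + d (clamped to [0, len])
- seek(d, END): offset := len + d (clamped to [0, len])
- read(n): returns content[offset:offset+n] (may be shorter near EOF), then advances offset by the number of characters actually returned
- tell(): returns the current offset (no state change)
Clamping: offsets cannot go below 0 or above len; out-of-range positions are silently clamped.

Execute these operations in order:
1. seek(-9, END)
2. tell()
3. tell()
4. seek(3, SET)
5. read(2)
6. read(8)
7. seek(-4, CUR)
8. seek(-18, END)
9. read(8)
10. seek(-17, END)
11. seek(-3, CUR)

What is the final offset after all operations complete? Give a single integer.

Answer: 0

Derivation:
After 1 (seek(-9, END)): offset=10
After 2 (tell()): offset=10
After 3 (tell()): offset=10
After 4 (seek(3, SET)): offset=3
After 5 (read(2)): returned '4N', offset=5
After 6 (read(8)): returned 'KM14CMJ5', offset=13
After 7 (seek(-4, CUR)): offset=9
After 8 (seek(-18, END)): offset=1
After 9 (read(8)): returned 'EU4NKM14', offset=9
After 10 (seek(-17, END)): offset=2
After 11 (seek(-3, CUR)): offset=0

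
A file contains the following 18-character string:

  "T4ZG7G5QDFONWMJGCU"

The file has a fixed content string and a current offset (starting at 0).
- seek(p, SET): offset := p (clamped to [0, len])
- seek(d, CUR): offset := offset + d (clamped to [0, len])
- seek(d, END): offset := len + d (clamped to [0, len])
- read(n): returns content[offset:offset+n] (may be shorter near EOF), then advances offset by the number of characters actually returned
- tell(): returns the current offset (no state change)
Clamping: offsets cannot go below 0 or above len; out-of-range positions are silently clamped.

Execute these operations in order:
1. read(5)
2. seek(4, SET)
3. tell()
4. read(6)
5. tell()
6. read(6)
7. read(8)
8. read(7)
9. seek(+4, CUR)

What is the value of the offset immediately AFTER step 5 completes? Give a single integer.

Answer: 10

Derivation:
After 1 (read(5)): returned 'T4ZG7', offset=5
After 2 (seek(4, SET)): offset=4
After 3 (tell()): offset=4
After 4 (read(6)): returned '7G5QDF', offset=10
After 5 (tell()): offset=10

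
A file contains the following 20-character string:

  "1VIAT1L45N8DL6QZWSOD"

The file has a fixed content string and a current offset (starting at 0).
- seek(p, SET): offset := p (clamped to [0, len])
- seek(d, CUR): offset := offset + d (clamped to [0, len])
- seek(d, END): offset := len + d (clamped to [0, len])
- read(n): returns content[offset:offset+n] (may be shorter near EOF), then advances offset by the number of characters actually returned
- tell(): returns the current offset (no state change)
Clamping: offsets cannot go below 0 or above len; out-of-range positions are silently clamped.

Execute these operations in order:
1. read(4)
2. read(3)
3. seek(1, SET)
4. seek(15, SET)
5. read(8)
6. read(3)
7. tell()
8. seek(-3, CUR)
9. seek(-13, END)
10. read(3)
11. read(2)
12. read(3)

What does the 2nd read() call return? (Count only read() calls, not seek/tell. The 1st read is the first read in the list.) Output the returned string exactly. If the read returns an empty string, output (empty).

After 1 (read(4)): returned '1VIA', offset=4
After 2 (read(3)): returned 'T1L', offset=7
After 3 (seek(1, SET)): offset=1
After 4 (seek(15, SET)): offset=15
After 5 (read(8)): returned 'ZWSOD', offset=20
After 6 (read(3)): returned '', offset=20
After 7 (tell()): offset=20
After 8 (seek(-3, CUR)): offset=17
After 9 (seek(-13, END)): offset=7
After 10 (read(3)): returned '45N', offset=10
After 11 (read(2)): returned '8D', offset=12
After 12 (read(3)): returned 'L6Q', offset=15

Answer: T1L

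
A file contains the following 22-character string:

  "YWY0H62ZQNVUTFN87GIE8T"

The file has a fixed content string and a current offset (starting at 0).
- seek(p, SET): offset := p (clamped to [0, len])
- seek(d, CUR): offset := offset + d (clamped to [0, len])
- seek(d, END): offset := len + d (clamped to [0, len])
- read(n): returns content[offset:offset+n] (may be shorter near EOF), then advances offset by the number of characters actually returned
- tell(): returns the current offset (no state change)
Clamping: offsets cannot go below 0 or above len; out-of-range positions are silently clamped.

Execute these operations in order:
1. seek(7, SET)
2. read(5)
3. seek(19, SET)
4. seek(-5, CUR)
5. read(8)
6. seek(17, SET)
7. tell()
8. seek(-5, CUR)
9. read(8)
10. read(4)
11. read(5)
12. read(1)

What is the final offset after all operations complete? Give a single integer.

After 1 (seek(7, SET)): offset=7
After 2 (read(5)): returned 'ZQNVU', offset=12
After 3 (seek(19, SET)): offset=19
After 4 (seek(-5, CUR)): offset=14
After 5 (read(8)): returned 'N87GIE8T', offset=22
After 6 (seek(17, SET)): offset=17
After 7 (tell()): offset=17
After 8 (seek(-5, CUR)): offset=12
After 9 (read(8)): returned 'TFN87GIE', offset=20
After 10 (read(4)): returned '8T', offset=22
After 11 (read(5)): returned '', offset=22
After 12 (read(1)): returned '', offset=22

Answer: 22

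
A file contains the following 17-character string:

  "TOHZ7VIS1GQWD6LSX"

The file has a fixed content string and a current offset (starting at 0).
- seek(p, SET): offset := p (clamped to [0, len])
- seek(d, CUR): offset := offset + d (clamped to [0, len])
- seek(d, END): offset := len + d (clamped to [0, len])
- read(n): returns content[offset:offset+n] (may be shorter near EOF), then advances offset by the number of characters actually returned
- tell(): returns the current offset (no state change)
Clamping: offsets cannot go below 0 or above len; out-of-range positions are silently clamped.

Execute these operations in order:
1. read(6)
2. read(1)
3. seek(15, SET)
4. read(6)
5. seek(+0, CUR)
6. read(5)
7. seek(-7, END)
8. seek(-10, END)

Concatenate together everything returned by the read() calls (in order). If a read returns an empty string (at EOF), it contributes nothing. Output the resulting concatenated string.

Answer: TOHZ7VISX

Derivation:
After 1 (read(6)): returned 'TOHZ7V', offset=6
After 2 (read(1)): returned 'I', offset=7
After 3 (seek(15, SET)): offset=15
After 4 (read(6)): returned 'SX', offset=17
After 5 (seek(+0, CUR)): offset=17
After 6 (read(5)): returned '', offset=17
After 7 (seek(-7, END)): offset=10
After 8 (seek(-10, END)): offset=7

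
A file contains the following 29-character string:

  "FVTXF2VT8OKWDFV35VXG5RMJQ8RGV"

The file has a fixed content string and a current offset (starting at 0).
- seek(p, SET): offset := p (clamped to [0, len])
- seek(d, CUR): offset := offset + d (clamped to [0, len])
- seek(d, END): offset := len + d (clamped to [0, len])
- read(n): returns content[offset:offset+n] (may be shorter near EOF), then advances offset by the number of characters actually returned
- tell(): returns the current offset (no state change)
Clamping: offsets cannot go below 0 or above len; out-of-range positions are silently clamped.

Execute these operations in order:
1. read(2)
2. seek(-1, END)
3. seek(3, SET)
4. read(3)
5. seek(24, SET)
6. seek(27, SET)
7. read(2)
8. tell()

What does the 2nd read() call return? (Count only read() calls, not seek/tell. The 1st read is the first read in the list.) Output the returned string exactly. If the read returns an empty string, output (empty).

Answer: XF2

Derivation:
After 1 (read(2)): returned 'FV', offset=2
After 2 (seek(-1, END)): offset=28
After 3 (seek(3, SET)): offset=3
After 4 (read(3)): returned 'XF2', offset=6
After 5 (seek(24, SET)): offset=24
After 6 (seek(27, SET)): offset=27
After 7 (read(2)): returned 'GV', offset=29
After 8 (tell()): offset=29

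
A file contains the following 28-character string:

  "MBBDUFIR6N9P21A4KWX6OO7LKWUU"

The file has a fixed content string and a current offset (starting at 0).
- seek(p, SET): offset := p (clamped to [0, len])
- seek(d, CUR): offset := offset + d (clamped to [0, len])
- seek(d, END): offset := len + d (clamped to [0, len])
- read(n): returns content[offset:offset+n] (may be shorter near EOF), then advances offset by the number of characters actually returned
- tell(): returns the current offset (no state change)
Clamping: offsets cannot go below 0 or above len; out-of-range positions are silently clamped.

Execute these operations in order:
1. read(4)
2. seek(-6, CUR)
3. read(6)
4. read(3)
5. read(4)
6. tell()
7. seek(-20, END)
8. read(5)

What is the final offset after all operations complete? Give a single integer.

After 1 (read(4)): returned 'MBBD', offset=4
After 2 (seek(-6, CUR)): offset=0
After 3 (read(6)): returned 'MBBDUF', offset=6
After 4 (read(3)): returned 'IR6', offset=9
After 5 (read(4)): returned 'N9P2', offset=13
After 6 (tell()): offset=13
After 7 (seek(-20, END)): offset=8
After 8 (read(5)): returned '6N9P2', offset=13

Answer: 13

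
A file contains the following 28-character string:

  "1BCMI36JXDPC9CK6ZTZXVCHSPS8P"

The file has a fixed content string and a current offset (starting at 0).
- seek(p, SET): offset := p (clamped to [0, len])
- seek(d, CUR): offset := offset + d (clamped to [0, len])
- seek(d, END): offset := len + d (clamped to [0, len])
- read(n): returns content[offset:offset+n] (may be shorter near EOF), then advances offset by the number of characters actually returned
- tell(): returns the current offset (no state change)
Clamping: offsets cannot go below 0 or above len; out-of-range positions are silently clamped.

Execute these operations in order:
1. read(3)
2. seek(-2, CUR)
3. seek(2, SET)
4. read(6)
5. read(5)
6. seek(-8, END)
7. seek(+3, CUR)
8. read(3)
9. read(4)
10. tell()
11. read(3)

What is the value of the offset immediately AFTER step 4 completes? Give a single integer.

Answer: 8

Derivation:
After 1 (read(3)): returned '1BC', offset=3
After 2 (seek(-2, CUR)): offset=1
After 3 (seek(2, SET)): offset=2
After 4 (read(6)): returned 'CMI36J', offset=8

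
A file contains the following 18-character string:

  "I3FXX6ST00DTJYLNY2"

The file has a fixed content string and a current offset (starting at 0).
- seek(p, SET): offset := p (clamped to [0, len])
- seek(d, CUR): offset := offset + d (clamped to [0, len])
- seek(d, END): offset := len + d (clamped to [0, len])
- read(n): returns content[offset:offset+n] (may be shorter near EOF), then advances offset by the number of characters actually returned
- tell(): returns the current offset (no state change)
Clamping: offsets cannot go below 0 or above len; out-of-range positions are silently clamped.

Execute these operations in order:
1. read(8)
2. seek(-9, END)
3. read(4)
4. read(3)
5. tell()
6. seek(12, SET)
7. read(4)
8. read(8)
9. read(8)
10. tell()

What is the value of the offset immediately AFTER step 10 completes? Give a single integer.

Answer: 18

Derivation:
After 1 (read(8)): returned 'I3FXX6ST', offset=8
After 2 (seek(-9, END)): offset=9
After 3 (read(4)): returned '0DTJ', offset=13
After 4 (read(3)): returned 'YLN', offset=16
After 5 (tell()): offset=16
After 6 (seek(12, SET)): offset=12
After 7 (read(4)): returned 'JYLN', offset=16
After 8 (read(8)): returned 'Y2', offset=18
After 9 (read(8)): returned '', offset=18
After 10 (tell()): offset=18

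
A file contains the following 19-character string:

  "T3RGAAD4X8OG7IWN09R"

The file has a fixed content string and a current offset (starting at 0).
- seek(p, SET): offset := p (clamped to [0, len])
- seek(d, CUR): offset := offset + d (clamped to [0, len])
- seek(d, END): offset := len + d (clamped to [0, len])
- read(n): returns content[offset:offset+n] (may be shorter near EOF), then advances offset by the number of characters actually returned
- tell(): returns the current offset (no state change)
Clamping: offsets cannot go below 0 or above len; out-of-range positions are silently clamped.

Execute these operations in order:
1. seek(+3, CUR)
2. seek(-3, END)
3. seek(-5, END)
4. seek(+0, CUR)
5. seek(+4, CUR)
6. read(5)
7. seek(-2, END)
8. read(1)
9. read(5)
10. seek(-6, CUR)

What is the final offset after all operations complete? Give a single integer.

After 1 (seek(+3, CUR)): offset=3
After 2 (seek(-3, END)): offset=16
After 3 (seek(-5, END)): offset=14
After 4 (seek(+0, CUR)): offset=14
After 5 (seek(+4, CUR)): offset=18
After 6 (read(5)): returned 'R', offset=19
After 7 (seek(-2, END)): offset=17
After 8 (read(1)): returned '9', offset=18
After 9 (read(5)): returned 'R', offset=19
After 10 (seek(-6, CUR)): offset=13

Answer: 13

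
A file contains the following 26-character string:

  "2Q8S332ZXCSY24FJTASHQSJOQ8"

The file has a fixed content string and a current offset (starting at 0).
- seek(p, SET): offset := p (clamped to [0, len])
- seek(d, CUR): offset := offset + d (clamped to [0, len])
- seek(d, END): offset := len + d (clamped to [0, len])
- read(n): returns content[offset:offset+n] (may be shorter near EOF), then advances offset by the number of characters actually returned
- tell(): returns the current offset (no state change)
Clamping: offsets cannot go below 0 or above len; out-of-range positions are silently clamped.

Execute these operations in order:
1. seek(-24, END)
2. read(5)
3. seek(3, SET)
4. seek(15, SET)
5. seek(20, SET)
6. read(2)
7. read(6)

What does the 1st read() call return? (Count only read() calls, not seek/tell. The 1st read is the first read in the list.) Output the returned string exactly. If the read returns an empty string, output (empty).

After 1 (seek(-24, END)): offset=2
After 2 (read(5)): returned '8S332', offset=7
After 3 (seek(3, SET)): offset=3
After 4 (seek(15, SET)): offset=15
After 5 (seek(20, SET)): offset=20
After 6 (read(2)): returned 'QS', offset=22
After 7 (read(6)): returned 'JOQ8', offset=26

Answer: 8S332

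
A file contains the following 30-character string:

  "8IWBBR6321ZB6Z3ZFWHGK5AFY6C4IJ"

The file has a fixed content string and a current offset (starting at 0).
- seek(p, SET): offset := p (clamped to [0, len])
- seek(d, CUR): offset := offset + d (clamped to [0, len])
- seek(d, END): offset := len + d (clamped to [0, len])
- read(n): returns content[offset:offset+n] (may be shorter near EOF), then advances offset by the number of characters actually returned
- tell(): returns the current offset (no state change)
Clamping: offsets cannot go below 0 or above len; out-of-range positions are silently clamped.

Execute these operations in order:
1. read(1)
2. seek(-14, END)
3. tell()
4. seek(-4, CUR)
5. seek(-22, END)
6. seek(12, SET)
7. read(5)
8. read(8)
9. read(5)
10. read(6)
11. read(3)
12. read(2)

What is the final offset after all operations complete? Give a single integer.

After 1 (read(1)): returned '8', offset=1
After 2 (seek(-14, END)): offset=16
After 3 (tell()): offset=16
After 4 (seek(-4, CUR)): offset=12
After 5 (seek(-22, END)): offset=8
After 6 (seek(12, SET)): offset=12
After 7 (read(5)): returned '6Z3ZF', offset=17
After 8 (read(8)): returned 'WHGK5AFY', offset=25
After 9 (read(5)): returned '6C4IJ', offset=30
After 10 (read(6)): returned '', offset=30
After 11 (read(3)): returned '', offset=30
After 12 (read(2)): returned '', offset=30

Answer: 30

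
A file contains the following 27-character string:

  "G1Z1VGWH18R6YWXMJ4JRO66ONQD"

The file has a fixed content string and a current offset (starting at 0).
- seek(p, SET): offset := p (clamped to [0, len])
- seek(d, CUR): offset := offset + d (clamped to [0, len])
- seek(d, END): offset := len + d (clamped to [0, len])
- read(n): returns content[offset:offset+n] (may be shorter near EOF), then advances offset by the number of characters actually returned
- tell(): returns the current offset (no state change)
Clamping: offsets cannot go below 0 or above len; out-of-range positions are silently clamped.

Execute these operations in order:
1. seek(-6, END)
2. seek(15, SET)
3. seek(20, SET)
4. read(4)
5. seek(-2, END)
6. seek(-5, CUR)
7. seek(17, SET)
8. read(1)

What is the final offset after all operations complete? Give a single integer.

After 1 (seek(-6, END)): offset=21
After 2 (seek(15, SET)): offset=15
After 3 (seek(20, SET)): offset=20
After 4 (read(4)): returned 'O66O', offset=24
After 5 (seek(-2, END)): offset=25
After 6 (seek(-5, CUR)): offset=20
After 7 (seek(17, SET)): offset=17
After 8 (read(1)): returned '4', offset=18

Answer: 18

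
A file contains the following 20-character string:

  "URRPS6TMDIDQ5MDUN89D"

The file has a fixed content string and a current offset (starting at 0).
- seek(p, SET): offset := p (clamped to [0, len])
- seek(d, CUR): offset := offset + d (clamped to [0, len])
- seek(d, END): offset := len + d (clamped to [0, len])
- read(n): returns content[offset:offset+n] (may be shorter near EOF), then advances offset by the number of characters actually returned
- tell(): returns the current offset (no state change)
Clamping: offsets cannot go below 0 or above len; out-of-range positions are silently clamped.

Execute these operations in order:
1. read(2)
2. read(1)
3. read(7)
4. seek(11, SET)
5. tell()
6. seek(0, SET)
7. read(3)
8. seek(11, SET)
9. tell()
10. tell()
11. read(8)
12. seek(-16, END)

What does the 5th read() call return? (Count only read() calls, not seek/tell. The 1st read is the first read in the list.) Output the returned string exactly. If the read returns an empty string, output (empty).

After 1 (read(2)): returned 'UR', offset=2
After 2 (read(1)): returned 'R', offset=3
After 3 (read(7)): returned 'PS6TMDI', offset=10
After 4 (seek(11, SET)): offset=11
After 5 (tell()): offset=11
After 6 (seek(0, SET)): offset=0
After 7 (read(3)): returned 'URR', offset=3
After 8 (seek(11, SET)): offset=11
After 9 (tell()): offset=11
After 10 (tell()): offset=11
After 11 (read(8)): returned 'Q5MDUN89', offset=19
After 12 (seek(-16, END)): offset=4

Answer: Q5MDUN89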